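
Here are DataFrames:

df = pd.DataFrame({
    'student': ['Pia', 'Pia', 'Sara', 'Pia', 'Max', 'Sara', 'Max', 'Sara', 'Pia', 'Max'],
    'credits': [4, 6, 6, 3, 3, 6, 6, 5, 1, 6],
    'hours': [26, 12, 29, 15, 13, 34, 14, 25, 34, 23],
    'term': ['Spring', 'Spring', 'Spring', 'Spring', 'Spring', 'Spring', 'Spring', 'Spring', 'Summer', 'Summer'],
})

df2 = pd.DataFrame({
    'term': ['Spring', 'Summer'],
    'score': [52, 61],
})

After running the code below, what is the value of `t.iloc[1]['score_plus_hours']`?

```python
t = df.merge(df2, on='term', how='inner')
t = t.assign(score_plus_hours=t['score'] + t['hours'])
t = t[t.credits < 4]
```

merge on 'term' (how='inner') → 10 rows:
  student  credits  hours    term  score
0     Pia        4     26  Spring     52
1     Pia        6     12  Spring     52
2    Sara        6     29  Spring     52
3     Pia        3     15  Spring     52
4     Max        3     13  Spring     52
5    Sara        6     34  Spring     52
6     Max        6     14  Spring     52
7    Sara        5     25  Spring     52
8     Pia        1     34  Summer     61
9     Max        6     23  Summer     61
add column score_plus_hours = t['score'] + t['hours']:
  student  credits  hours    term  score  score_plus_hours
0     Pia        4     26  Spring     52                78
1     Pia        6     12  Spring     52                64
2    Sara        6     29  Spring     52                81
3     Pia        3     15  Spring     52                67
4     Max        3     13  Spring     52                65
5    Sara        6     34  Spring     52                86
6     Max        6     14  Spring     52                66
7    Sara        5     25  Spring     52                77
8     Pia        1     34  Summer     61                95
9     Max        6     23  Summer     61                84
filter rows where credits < 4:
  student  credits  hours    term  score  score_plus_hours
3     Pia        3     15  Spring     52                67
4     Max        3     13  Spring     52                65
8     Pia        1     34  Summer     61                95
Reading off the value at position 1, column 'score_plus_hours', we get 65.

65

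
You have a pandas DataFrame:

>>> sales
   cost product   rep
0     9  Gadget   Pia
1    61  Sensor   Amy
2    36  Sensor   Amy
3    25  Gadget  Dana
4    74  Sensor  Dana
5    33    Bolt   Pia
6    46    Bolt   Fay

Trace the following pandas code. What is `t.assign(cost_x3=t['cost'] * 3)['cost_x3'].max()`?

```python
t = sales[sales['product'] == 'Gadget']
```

75

filter rows where product == 'Gadget':
   cost product   rep
0     9  Gadget   Pia
3    25  Gadget  Dana
add column cost_x3 = t['cost'] * 3:
   cost product   rep  cost_x3
0     9  Gadget   Pia       27
3    25  Gadget  Dana       75
Taking the max of column 'cost_x3' gives 75.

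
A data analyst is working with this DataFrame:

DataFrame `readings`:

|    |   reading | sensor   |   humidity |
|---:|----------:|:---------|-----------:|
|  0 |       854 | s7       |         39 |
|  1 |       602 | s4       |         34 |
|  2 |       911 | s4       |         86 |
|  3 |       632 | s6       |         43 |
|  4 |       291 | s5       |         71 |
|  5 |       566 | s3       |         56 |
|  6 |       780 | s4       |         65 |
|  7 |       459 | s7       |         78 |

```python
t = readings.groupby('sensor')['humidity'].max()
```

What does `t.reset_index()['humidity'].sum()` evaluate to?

334

group by sensor, max of humidity:
sensor
s3    56
s4    86
s5    71
s6    43
s7    78
Name: humidity, dtype: int64
reset_index():
  sensor  humidity
0     s3        56
1     s4        86
2     s5        71
3     s6        43
4     s7        78
Finally, sum of column 'humidity' = 334.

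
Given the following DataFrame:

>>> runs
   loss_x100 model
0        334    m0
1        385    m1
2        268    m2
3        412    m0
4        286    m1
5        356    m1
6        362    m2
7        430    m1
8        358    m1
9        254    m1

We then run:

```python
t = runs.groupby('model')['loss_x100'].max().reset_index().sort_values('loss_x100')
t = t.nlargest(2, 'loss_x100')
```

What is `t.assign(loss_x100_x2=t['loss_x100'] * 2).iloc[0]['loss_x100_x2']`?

group by model, max of loss_x100:
model
m0    412
m1    430
m2    362
Name: loss_x100, dtype: int64
reset_index():
  model  loss_x100
0    m0        412
1    m1        430
2    m2        362
sort by loss_x100:
  model  loss_x100
2    m2        362
0    m0        412
1    m1        430
take 2 rows with largest loss_x100:
  model  loss_x100
1    m1        430
0    m0        412
add column loss_x100_x2 = t['loss_x100'] * 2:
  model  loss_x100  loss_x100_x2
1    m1        430           860
0    m0        412           824
Hence 860.

860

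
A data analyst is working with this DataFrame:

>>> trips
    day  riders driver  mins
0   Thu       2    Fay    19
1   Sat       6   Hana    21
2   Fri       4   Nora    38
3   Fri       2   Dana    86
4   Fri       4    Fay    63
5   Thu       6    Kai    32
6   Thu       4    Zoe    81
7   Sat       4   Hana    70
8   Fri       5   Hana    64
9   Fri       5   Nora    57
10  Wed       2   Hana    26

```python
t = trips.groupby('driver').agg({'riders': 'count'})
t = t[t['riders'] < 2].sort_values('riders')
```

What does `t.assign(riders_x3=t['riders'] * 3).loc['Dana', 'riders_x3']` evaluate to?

group by driver, count of riders:
        riders
driver        
Dana         1
Fay          2
Hana         4
Kai          1
Nora         2
Zoe          1
filter rows where riders < 2:
        riders
driver        
Dana         1
Kai          1
Zoe          1
sort by riders:
        riders
driver        
Dana         1
Kai          1
Zoe          1
add column riders_x3 = t['riders'] * 3:
        riders  riders_x3
driver                   
Dana         1          3
Kai          1          3
Zoe          1          3
Hence 3.

3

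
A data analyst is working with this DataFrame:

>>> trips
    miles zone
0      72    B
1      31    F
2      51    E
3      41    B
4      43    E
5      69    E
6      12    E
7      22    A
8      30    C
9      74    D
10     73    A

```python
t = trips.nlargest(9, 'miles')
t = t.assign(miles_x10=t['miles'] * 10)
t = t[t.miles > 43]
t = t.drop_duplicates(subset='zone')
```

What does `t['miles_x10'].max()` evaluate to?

740

take 9 rows with largest miles:
    miles zone
9      74    D
10     73    A
0      72    B
5      69    E
2      51    E
4      43    E
3      41    B
1      31    F
8      30    C
add column miles_x10 = t['miles'] * 10:
    miles zone  miles_x10
9      74    D        740
10     73    A        730
0      72    B        720
5      69    E        690
2      51    E        510
4      43    E        430
3      41    B        410
1      31    F        310
8      30    C        300
filter rows where miles > 43:
    miles zone  miles_x10
9      74    D        740
10     73    A        730
0      72    B        720
5      69    E        690
2      51    E        510
drop duplicate zone (keep=first):
    miles zone  miles_x10
9      74    D        740
10     73    A        730
0      72    B        720
5      69    E        690
Then the max of column 'miles_x10': 740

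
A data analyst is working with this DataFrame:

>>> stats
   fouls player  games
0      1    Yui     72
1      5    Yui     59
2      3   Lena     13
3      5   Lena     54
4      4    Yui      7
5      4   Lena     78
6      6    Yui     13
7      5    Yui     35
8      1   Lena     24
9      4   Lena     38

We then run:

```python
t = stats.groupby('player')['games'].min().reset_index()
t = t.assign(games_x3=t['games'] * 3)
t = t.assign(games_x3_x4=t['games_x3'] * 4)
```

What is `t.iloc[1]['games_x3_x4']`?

84

group by player, min of games:
player
Lena    13
Yui      7
Name: games, dtype: int64
reset_index():
  player  games
0   Lena     13
1    Yui      7
add column games_x3 = t['games'] * 3:
  player  games  games_x3
0   Lena     13        39
1    Yui      7        21
add column games_x3_x4 = t['games_x3'] * 4:
  player  games  games_x3  games_x3_x4
0   Lena     13        39          156
1    Yui      7        21           84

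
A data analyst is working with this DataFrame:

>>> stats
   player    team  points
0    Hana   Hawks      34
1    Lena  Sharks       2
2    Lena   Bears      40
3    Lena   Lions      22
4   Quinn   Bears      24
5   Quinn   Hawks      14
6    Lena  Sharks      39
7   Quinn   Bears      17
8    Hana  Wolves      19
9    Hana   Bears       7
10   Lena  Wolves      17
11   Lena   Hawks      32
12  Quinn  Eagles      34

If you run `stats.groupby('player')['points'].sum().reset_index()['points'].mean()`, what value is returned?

100.333333333

group by player, sum of points:
player
Hana      60
Lena     152
Quinn     89
Name: points, dtype: int64
reset_index():
  player  points
0   Hana      60
1   Lena     152
2  Quinn      89
Hence 100.333333333.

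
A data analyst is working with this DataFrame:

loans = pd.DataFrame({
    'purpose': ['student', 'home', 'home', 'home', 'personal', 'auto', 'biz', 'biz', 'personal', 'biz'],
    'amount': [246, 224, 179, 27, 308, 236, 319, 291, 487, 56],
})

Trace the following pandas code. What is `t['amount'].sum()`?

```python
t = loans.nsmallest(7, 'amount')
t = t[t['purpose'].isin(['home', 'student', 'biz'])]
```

take 7 rows with smallest amount:
   purpose  amount
3     home      27
9      biz      56
2     home     179
1     home     224
5     auto     236
0  student     246
7      biz     291
filter rows where purpose in ['home', 'student', 'biz']:
   purpose  amount
3     home      27
9      biz      56
2     home     179
1     home     224
0  student     246
7      biz     291
sum of column 'amount' → 1023

1023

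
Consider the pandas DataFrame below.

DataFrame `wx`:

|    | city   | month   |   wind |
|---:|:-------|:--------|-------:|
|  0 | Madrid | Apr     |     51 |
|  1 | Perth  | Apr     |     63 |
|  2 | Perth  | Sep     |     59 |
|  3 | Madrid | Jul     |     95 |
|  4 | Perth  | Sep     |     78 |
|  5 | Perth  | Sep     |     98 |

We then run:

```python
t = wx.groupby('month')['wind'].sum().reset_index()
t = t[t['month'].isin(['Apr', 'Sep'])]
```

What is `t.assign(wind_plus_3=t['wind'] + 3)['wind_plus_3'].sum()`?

355

group by month, sum of wind:
month
Apr    114
Jul     95
Sep    235
Name: wind, dtype: int64
reset_index():
  month  wind
0   Apr   114
1   Jul    95
2   Sep   235
filter rows where month in ['Apr', 'Sep']:
  month  wind
0   Apr   114
2   Sep   235
add column wind_plus_3 = t['wind'] + 3:
  month  wind  wind_plus_3
0   Apr   114          117
2   Sep   235          238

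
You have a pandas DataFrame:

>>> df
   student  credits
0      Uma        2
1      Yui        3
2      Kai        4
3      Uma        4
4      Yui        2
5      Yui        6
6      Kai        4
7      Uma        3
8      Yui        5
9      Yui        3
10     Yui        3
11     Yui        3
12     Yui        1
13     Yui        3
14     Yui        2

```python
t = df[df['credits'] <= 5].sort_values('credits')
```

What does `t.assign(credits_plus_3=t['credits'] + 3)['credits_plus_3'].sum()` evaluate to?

84

filter rows where credits <= 5:
   student  credits
0      Uma        2
1      Yui        3
2      Kai        4
3      Uma        4
4      Yui        2
6      Kai        4
7      Uma        3
8      Yui        5
9      Yui        3
10     Yui        3
11     Yui        3
12     Yui        1
13     Yui        3
14     Yui        2
sort by credits:
   student  credits
12     Yui        1
0      Uma        2
4      Yui        2
14     Yui        2
1      Yui        3
7      Uma        3
9      Yui        3
10     Yui        3
11     Yui        3
13     Yui        3
2      Kai        4
3      Uma        4
6      Kai        4
8      Yui        5
add column credits_plus_3 = t['credits'] + 3:
   student  credits  credits_plus_3
12     Yui        1               4
0      Uma        2               5
4      Yui        2               5
14     Yui        2               5
1      Yui        3               6
7      Uma        3               6
9      Yui        3               6
10     Yui        3               6
11     Yui        3               6
13     Yui        3               6
2      Kai        4               7
3      Uma        4               7
6      Kai        4               7
8      Yui        5               8
Then the sum of column 'credits_plus_3': 84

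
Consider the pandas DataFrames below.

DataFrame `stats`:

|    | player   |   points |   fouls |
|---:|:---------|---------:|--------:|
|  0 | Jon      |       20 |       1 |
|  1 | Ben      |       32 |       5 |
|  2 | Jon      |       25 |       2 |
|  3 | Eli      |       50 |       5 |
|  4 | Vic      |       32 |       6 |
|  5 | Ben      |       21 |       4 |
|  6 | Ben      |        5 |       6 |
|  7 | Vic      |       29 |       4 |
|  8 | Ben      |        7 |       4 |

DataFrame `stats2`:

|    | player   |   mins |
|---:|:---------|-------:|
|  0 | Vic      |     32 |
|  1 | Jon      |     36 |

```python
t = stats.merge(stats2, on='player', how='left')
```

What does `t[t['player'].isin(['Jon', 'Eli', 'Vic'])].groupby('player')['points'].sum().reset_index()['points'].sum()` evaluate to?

merge on 'player' (how='left') → 9 rows:
  player  points  fouls  mins
0    Jon      20      1  36.0
1    Ben      32      5   NaN
2    Jon      25      2  36.0
3    Eli      50      5   NaN
4    Vic      32      6  32.0
5    Ben      21      4   NaN
6    Ben       5      6   NaN
7    Vic      29      4  32.0
8    Ben       7      4   NaN
filter rows where player in ['Jon', 'Eli', 'Vic']:
  player  points  fouls  mins
0    Jon      20      1  36.0
2    Jon      25      2  36.0
3    Eli      50      5   NaN
4    Vic      32      6  32.0
7    Vic      29      4  32.0
group by player, sum of points:
player
Eli    50
Jon    45
Vic    61
Name: points, dtype: int64
reset_index():
  player  points
0    Eli      50
1    Jon      45
2    Vic      61

156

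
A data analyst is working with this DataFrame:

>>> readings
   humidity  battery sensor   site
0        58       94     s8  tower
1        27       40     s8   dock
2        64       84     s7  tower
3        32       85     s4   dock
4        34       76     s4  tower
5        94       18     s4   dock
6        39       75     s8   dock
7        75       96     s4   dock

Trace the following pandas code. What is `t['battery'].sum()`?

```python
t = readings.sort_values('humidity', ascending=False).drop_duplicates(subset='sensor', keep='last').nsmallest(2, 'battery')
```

124

sort by humidity descending:
   humidity  battery sensor   site
5        94       18     s4   dock
7        75       96     s4   dock
2        64       84     s7  tower
0        58       94     s8  tower
6        39       75     s8   dock
4        34       76     s4  tower
3        32       85     s4   dock
1        27       40     s8   dock
drop duplicate sensor (keep=last):
   humidity  battery sensor   site
2        64       84     s7  tower
3        32       85     s4   dock
1        27       40     s8   dock
take 2 rows with smallest battery:
   humidity  battery sensor   site
1        27       40     s8   dock
2        64       84     s7  tower
Reading off the sum of column 'battery', we get 124.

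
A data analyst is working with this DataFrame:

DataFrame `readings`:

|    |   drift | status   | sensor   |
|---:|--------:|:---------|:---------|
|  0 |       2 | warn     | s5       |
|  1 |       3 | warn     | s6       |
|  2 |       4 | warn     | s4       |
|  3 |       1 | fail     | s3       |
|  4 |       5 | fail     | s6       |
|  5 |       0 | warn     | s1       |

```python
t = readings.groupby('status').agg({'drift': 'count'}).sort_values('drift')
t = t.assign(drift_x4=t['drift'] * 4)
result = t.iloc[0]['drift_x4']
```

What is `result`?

group by status, count of drift:
        drift
status       
fail        2
warn        4
sort by drift:
        drift
status       
fail        2
warn        4
add column drift_x4 = t['drift'] * 4:
        drift  drift_x4
status                 
fail        2         8
warn        4        16
Then the value at position 0, column 'drift_x4': 8

8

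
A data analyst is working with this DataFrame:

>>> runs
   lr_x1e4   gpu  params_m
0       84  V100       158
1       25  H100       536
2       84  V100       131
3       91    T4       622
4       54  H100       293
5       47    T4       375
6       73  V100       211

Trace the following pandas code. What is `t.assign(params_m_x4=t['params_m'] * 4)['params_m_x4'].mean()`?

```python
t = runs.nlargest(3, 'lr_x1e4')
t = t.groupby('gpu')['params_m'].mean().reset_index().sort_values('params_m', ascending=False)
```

take 3 rows with largest lr_x1e4:
   lr_x1e4   gpu  params_m
3       91    T4       622
0       84  V100       158
2       84  V100       131
group by gpu, mean of params_m:
gpu
T4      622.0
V100    144.5
Name: params_m, dtype: float64
reset_index():
    gpu  params_m
0    T4     622.0
1  V100     144.5
sort by params_m descending:
    gpu  params_m
0    T4     622.0
1  V100     144.5
add column params_m_x4 = t['params_m'] * 4:
    gpu  params_m  params_m_x4
0    T4     622.0       2488.0
1  V100     144.5        578.0
Taking the mean of column 'params_m_x4' gives 1533.0.

1533.0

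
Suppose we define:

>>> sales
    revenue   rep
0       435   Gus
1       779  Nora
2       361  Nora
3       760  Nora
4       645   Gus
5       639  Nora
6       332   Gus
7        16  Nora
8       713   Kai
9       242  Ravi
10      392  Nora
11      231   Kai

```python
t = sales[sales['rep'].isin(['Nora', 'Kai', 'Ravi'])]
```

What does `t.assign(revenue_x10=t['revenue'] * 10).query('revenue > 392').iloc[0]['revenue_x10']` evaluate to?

filter rows where rep in ['Nora', 'Kai', 'Ravi']:
    revenue   rep
1       779  Nora
2       361  Nora
3       760  Nora
5       639  Nora
7        16  Nora
8       713   Kai
9       242  Ravi
10      392  Nora
11      231   Kai
add column revenue_x10 = t['revenue'] * 10:
    revenue   rep  revenue_x10
1       779  Nora         7790
2       361  Nora         3610
3       760  Nora         7600
5       639  Nora         6390
7        16  Nora          160
8       713   Kai         7130
9       242  Ravi         2420
10      392  Nora         3920
11      231   Kai         2310
filter rows where revenue > 392:
   revenue   rep  revenue_x10
1      779  Nora         7790
3      760  Nora         7600
5      639  Nora         6390
8      713   Kai         7130

7790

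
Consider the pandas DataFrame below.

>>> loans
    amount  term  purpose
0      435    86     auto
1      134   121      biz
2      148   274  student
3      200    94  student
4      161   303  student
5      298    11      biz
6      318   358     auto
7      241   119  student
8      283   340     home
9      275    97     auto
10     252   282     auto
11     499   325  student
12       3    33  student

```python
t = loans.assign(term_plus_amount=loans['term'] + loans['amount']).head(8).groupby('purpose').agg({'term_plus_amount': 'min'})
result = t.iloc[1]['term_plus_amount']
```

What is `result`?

add column term_plus_amount = loans['term'] + loans['amount']:
    amount  term  purpose  term_plus_amount
0      435    86     auto               521
1      134   121      biz               255
2      148   274  student               422
3      200    94  student               294
4      161   303  student               464
5      298    11      biz               309
6      318   358     auto               676
7      241   119  student               360
8      283   340     home               623
9      275    97     auto               372
10     252   282     auto               534
11     499   325  student               824
12       3    33  student                36
take first 8 rows:
   amount  term  purpose  term_plus_amount
0     435    86     auto               521
1     134   121      biz               255
2     148   274  student               422
3     200    94  student               294
4     161   303  student               464
5     298    11      biz               309
6     318   358     auto               676
7     241   119  student               360
group by purpose, min of term_plus_amount:
         term_plus_amount
purpose                  
auto                  521
biz                   255
student               294
Taking the value at position 1, column 'term_plus_amount' gives 255.

255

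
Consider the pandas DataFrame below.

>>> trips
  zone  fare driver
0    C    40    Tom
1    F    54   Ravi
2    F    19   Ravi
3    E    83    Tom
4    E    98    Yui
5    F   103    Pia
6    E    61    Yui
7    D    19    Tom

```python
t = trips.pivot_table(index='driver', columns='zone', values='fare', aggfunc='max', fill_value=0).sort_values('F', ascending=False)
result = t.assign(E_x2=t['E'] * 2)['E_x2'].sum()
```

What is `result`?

pivot: rows=driver, cols=zone, max(fare):
zone     C   D   E    F
driver                 
Pia      0   0   0  103
Ravi     0   0   0   54
Tom     40  19  83    0
Yui      0   0  98    0
sort by F descending:
zone     C   D   E    F
driver                 
Pia      0   0   0  103
Ravi     0   0   0   54
Tom     40  19  83    0
Yui      0   0  98    0
add column E_x2 = t['E'] * 2:
zone     C   D   E    F  E_x2
driver                       
Pia      0   0   0  103     0
Ravi     0   0   0   54     0
Tom     40  19  83    0   166
Yui      0   0  98    0   196

362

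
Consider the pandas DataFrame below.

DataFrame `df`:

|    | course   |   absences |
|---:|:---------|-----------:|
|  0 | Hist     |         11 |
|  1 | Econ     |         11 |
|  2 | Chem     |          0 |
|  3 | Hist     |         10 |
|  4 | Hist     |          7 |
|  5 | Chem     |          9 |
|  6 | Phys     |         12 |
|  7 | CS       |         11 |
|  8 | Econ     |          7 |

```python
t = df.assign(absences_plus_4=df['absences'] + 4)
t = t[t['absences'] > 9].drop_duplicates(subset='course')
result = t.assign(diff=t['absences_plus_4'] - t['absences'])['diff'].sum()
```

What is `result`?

add column absences_plus_4 = df['absences'] + 4:
  course  absences  absences_plus_4
0   Hist        11               15
1   Econ        11               15
2   Chem         0                4
3   Hist        10               14
4   Hist         7               11
5   Chem         9               13
6   Phys        12               16
7     CS        11               15
8   Econ         7               11
filter rows where absences > 9:
  course  absences  absences_plus_4
0   Hist        11               15
1   Econ        11               15
3   Hist        10               14
6   Phys        12               16
7     CS        11               15
drop duplicate course (keep=first):
  course  absences  absences_plus_4
0   Hist        11               15
1   Econ        11               15
6   Phys        12               16
7     CS        11               15
add column diff = t['absences_plus_4'] - t['absences']:
  course  absences  absences_plus_4  diff
0   Hist        11               15     4
1   Econ        11               15     4
6   Phys        12               16     4
7     CS        11               15     4
So sum() = 16.

16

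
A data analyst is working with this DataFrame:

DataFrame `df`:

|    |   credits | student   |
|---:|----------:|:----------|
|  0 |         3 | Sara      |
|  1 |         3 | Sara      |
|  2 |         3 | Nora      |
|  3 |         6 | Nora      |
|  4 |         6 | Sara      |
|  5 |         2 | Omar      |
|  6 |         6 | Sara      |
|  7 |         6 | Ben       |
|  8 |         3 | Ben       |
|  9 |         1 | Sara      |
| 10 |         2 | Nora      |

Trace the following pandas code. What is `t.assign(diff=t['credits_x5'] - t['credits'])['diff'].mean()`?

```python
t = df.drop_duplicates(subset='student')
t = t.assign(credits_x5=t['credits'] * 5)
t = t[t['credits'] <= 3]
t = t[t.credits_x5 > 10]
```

12.0

drop duplicate student (keep=first):
   credits student
0        3    Sara
2        3    Nora
5        2    Omar
7        6     Ben
add column credits_x5 = t['credits'] * 5:
   credits student  credits_x5
0        3    Sara          15
2        3    Nora          15
5        2    Omar          10
7        6     Ben          30
filter rows where credits <= 3:
   credits student  credits_x5
0        3    Sara          15
2        3    Nora          15
5        2    Omar          10
filter rows where credits_x5 > 10:
   credits student  credits_x5
0        3    Sara          15
2        3    Nora          15
add column diff = t['credits_x5'] - t['credits']:
   credits student  credits_x5  diff
0        3    Sara          15    12
2        3    Nora          15    12
Reading off the mean of column 'diff', we get 12.0.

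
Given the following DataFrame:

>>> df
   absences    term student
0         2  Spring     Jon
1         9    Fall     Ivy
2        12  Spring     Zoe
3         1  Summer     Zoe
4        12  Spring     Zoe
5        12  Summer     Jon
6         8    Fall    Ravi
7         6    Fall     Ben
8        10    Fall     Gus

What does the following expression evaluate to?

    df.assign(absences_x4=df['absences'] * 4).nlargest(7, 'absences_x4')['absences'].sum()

69

add column absences_x4 = df['absences'] * 4:
   absences    term student  absences_x4
0         2  Spring     Jon            8
1         9    Fall     Ivy           36
2        12  Spring     Zoe           48
3         1  Summer     Zoe            4
4        12  Spring     Zoe           48
5        12  Summer     Jon           48
6         8    Fall    Ravi           32
7         6    Fall     Ben           24
8        10    Fall     Gus           40
take 7 rows with largest absences_x4:
   absences    term student  absences_x4
2        12  Spring     Zoe           48
4        12  Spring     Zoe           48
5        12  Summer     Jon           48
8        10    Fall     Gus           40
1         9    Fall     Ivy           36
6         8    Fall    Ravi           32
7         6    Fall     Ben           24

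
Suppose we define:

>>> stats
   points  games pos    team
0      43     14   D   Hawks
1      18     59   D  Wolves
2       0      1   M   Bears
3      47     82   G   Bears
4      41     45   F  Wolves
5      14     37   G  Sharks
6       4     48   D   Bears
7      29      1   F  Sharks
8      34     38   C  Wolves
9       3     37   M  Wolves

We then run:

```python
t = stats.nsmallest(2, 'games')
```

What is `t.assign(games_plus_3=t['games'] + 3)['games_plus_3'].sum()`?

take 2 rows with smallest games:
   points  games pos    team
2       0      1   M   Bears
7      29      1   F  Sharks
add column games_plus_3 = t['games'] + 3:
   points  games pos    team  games_plus_3
2       0      1   M   Bears             4
7      29      1   F  Sharks             4

8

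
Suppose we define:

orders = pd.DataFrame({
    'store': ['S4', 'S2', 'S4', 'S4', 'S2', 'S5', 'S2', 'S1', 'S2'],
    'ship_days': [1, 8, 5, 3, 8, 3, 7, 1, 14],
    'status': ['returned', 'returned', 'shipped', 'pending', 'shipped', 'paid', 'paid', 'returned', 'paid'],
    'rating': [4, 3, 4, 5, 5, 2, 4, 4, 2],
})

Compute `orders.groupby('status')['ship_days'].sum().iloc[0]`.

24

group by status, sum of ship_days:
status
paid        24
pending      3
returned    10
shipped     13
Name: ship_days, dtype: int64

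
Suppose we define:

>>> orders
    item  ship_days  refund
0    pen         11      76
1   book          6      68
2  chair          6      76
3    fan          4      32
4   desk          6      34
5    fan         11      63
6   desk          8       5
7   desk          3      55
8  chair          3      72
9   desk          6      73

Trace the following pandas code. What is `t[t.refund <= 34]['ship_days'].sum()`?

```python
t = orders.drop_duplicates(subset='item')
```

10

drop duplicate item (keep=first):
    item  ship_days  refund
0    pen         11      76
1   book          6      68
2  chair          6      76
3    fan          4      32
4   desk          6      34
filter rows where refund <= 34:
   item  ship_days  refund
3   fan          4      32
4  desk          6      34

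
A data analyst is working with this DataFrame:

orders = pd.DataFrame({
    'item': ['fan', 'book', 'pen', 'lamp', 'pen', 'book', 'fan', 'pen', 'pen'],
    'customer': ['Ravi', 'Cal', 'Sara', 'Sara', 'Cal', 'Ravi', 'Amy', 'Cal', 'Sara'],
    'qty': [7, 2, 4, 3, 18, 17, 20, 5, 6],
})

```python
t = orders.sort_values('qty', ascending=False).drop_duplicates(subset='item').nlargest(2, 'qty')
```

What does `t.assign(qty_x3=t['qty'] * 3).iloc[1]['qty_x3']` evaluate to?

54

sort by qty descending:
   item customer  qty
6   fan      Amy   20
4   pen      Cal   18
5  book     Ravi   17
0   fan     Ravi    7
8   pen     Sara    6
7   pen      Cal    5
2   pen     Sara    4
3  lamp     Sara    3
1  book      Cal    2
drop duplicate item (keep=first):
   item customer  qty
6   fan      Amy   20
4   pen      Cal   18
5  book     Ravi   17
3  lamp     Sara    3
take 2 rows with largest qty:
  item customer  qty
6  fan      Amy   20
4  pen      Cal   18
add column qty_x3 = t['qty'] * 3:
  item customer  qty  qty_x3
6  fan      Amy   20      60
4  pen      Cal   18      54
Then the value at position 1, column 'qty_x3': 54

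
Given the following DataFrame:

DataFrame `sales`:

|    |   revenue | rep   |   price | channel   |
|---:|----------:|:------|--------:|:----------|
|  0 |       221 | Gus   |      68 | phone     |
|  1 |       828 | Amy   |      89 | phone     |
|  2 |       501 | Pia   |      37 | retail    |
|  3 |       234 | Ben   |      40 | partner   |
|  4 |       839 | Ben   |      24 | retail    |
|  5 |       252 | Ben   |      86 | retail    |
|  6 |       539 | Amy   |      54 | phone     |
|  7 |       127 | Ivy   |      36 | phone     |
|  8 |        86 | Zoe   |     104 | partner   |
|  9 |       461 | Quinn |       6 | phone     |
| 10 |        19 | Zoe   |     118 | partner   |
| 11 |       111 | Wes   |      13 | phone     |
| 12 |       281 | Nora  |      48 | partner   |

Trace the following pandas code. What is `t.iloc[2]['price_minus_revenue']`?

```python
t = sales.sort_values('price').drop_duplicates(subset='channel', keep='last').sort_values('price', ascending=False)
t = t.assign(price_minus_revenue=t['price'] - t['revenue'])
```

sort by price:
    revenue    rep  price  channel
9       461  Quinn      6    phone
11      111    Wes     13    phone
4       839    Ben     24   retail
7       127    Ivy     36    phone
2       501    Pia     37   retail
3       234    Ben     40  partner
12      281   Nora     48  partner
6       539    Amy     54    phone
0       221    Gus     68    phone
5       252    Ben     86   retail
1       828    Amy     89    phone
8        86    Zoe    104  partner
10       19    Zoe    118  partner
drop duplicate channel (keep=last):
    revenue  rep  price  channel
5       252  Ben     86   retail
1       828  Amy     89    phone
10       19  Zoe    118  partner
sort by price descending:
    revenue  rep  price  channel
10       19  Zoe    118  partner
1       828  Amy     89    phone
5       252  Ben     86   retail
add column price_minus_revenue = t['price'] - t['revenue']:
    revenue  rep  price  channel  price_minus_revenue
10       19  Zoe    118  partner                   99
1       828  Amy     89    phone                 -739
5       252  Ben     86   retail                 -166

-166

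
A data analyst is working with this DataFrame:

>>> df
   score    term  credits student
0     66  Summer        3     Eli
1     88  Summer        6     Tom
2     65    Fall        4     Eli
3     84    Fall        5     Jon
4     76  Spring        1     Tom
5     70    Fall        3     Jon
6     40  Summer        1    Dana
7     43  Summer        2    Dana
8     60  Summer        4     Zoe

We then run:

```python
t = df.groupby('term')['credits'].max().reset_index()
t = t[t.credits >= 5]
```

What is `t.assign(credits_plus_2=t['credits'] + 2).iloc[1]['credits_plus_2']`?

group by term, max of credits:
term
Fall      5
Spring    1
Summer    6
Name: credits, dtype: int64
reset_index():
     term  credits
0    Fall        5
1  Spring        1
2  Summer        6
filter rows where credits >= 5:
     term  credits
0    Fall        5
2  Summer        6
add column credits_plus_2 = t['credits'] + 2:
     term  credits  credits_plus_2
0    Fall        5               7
2  Summer        6               8
Then the value at position 1, column 'credits_plus_2': 8

8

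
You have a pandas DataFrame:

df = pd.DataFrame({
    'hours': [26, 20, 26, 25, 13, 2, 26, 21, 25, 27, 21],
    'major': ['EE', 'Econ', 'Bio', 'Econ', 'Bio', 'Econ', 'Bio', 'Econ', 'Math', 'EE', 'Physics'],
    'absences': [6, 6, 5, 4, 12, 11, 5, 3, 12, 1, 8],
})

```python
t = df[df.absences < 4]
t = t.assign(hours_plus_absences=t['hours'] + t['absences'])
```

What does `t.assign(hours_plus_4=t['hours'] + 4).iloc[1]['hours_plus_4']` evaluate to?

31

filter rows where absences < 4:
   hours major  absences
7     21  Econ         3
9     27    EE         1
add column hours_plus_absences = t['hours'] + t['absences']:
   hours major  absences  hours_plus_absences
7     21  Econ         3                   24
9     27    EE         1                   28
add column hours_plus_4 = t['hours'] + 4:
   hours major  absences  hours_plus_absences  hours_plus_4
7     21  Econ         3                   24            25
9     27    EE         1                   28            31
Then the value at position 1, column 'hours_plus_4': 31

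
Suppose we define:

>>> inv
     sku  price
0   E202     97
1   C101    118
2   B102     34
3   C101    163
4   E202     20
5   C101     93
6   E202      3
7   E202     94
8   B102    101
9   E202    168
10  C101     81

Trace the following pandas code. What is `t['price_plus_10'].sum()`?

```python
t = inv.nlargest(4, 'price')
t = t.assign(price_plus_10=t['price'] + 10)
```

take 4 rows with largest price:
    sku  price
9  E202    168
3  C101    163
1  C101    118
8  B102    101
add column price_plus_10 = t['price'] + 10:
    sku  price  price_plus_10
9  E202    168            178
3  C101    163            173
1  C101    118            128
8  B102    101            111
Taking the sum of column 'price_plus_10' gives 590.

590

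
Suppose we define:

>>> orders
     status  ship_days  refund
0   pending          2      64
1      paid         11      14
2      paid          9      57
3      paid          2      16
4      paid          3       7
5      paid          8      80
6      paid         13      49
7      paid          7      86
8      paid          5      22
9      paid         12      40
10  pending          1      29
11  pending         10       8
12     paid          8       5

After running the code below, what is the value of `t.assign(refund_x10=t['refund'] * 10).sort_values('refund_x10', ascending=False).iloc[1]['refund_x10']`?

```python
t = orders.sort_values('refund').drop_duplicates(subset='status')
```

sort by refund:
     status  ship_days  refund
12     paid          8       5
4      paid          3       7
11  pending         10       8
1      paid         11      14
3      paid          2      16
8      paid          5      22
10  pending          1      29
9      paid         12      40
6      paid         13      49
2      paid          9      57
0   pending          2      64
5      paid          8      80
7      paid          7      86
drop duplicate status (keep=first):
     status  ship_days  refund
12     paid          8       5
11  pending         10       8
add column refund_x10 = t['refund'] * 10:
     status  ship_days  refund  refund_x10
12     paid          8       5          50
11  pending         10       8          80
sort by refund_x10 descending:
     status  ship_days  refund  refund_x10
11  pending         10       8          80
12     paid          8       5          50
The value at position 1, column 'refund_x10' is 50.

50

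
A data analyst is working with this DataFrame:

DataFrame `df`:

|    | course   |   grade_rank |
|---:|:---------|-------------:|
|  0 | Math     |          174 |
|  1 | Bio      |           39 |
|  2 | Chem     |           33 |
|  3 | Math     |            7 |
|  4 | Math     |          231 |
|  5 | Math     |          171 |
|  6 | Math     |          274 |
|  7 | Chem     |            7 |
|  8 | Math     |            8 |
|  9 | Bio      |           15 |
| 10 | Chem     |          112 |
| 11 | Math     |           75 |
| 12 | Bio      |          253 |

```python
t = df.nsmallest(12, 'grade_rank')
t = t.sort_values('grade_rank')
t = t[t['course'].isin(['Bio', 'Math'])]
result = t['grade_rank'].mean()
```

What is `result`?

take 12 rows with smallest grade_rank:
   course  grade_rank
3    Math           7
7    Chem           7
8    Math           8
9     Bio          15
2    Chem          33
1     Bio          39
11   Math          75
10   Chem         112
5    Math         171
0    Math         174
4    Math         231
12    Bio         253
sort by grade_rank:
   course  grade_rank
3    Math           7
7    Chem           7
8    Math           8
9     Bio          15
2    Chem          33
1     Bio          39
11   Math          75
10   Chem         112
5    Math         171
0    Math         174
4    Math         231
12    Bio         253
filter rows where course in ['Bio', 'Math']:
   course  grade_rank
3    Math           7
8    Math           8
9     Bio          15
1     Bio          39
11   Math          75
5    Math         171
0    Math         174
4    Math         231
12    Bio         253

108.111111111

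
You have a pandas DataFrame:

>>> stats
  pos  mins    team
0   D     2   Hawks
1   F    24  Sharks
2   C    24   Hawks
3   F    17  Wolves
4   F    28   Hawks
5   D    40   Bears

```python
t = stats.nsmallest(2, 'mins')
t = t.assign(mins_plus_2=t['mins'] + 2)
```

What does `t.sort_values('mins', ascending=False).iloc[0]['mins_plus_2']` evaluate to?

19

take 2 rows with smallest mins:
  pos  mins    team
0   D     2   Hawks
3   F    17  Wolves
add column mins_plus_2 = t['mins'] + 2:
  pos  mins    team  mins_plus_2
0   D     2   Hawks            4
3   F    17  Wolves           19
sort by mins descending:
  pos  mins    team  mins_plus_2
3   F    17  Wolves           19
0   D     2   Hawks            4
Then the value at position 0, column 'mins_plus_2': 19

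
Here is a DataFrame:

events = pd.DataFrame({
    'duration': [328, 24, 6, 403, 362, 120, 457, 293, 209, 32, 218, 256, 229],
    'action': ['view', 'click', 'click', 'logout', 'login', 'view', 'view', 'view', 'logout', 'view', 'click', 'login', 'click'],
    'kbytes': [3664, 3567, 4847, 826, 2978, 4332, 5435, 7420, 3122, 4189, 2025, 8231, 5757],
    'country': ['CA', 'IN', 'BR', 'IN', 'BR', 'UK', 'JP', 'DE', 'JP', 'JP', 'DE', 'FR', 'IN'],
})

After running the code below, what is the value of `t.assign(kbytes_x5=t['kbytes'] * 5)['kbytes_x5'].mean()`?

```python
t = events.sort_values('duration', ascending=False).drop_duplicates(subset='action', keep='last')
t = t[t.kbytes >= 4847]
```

sort by duration descending:
    duration  action  kbytes country
6        457    view    5435      JP
3        403  logout     826      IN
4        362   login    2978      BR
0        328    view    3664      CA
7        293    view    7420      DE
11       256   login    8231      FR
12       229   click    5757      IN
10       218   click    2025      DE
8        209  logout    3122      JP
5        120    view    4332      UK
9         32    view    4189      JP
1         24   click    3567      IN
2          6   click    4847      BR
drop duplicate action (keep=last):
    duration  action  kbytes country
11       256   login    8231      FR
8        209  logout    3122      JP
9         32    view    4189      JP
2          6   click    4847      BR
filter rows where kbytes >= 4847:
    duration action  kbytes country
11       256  login    8231      FR
2          6  click    4847      BR
add column kbytes_x5 = t['kbytes'] * 5:
    duration action  kbytes country  kbytes_x5
11       256  login    8231      FR      41155
2          6  click    4847      BR      24235
The mean of column 'kbytes_x5' is 32695.0.

32695.0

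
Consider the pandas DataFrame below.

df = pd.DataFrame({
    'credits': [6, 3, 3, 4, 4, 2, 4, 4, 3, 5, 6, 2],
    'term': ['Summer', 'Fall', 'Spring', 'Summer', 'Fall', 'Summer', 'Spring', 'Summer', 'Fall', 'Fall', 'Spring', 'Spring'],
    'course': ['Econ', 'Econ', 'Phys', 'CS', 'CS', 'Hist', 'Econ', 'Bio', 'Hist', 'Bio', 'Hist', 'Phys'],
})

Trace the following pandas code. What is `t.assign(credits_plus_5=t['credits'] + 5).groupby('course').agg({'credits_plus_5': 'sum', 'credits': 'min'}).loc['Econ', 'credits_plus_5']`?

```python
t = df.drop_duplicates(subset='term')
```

19

drop duplicate term (keep=first):
   credits    term course
0        6  Summer   Econ
1        3    Fall   Econ
2        3  Spring   Phys
add column credits_plus_5 = t['credits'] + 5:
   credits    term course  credits_plus_5
0        6  Summer   Econ              11
1        3    Fall   Econ               8
2        3  Spring   Phys               8
group by course: sum(credits_plus_5), min(credits):
        credits_plus_5  credits
course                         
Econ                19        3
Phys                 8        3
Reading off the value at row 'Econ', column 'credits_plus_5', we get 19.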